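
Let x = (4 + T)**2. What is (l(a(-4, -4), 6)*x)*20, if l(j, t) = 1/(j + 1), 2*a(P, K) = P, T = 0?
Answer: -320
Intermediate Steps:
a(P, K) = P/2
x = 16 (x = (4 + 0)**2 = 4**2 = 16)
l(j, t) = 1/(1 + j)
(l(a(-4, -4), 6)*x)*20 = (16/(1 + (1/2)*(-4)))*20 = (16/(1 - 2))*20 = (16/(-1))*20 = -1*16*20 = -16*20 = -320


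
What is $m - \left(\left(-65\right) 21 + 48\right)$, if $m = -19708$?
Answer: $-18391$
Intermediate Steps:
$m - \left(\left(-65\right) 21 + 48\right) = -19708 - \left(\left(-65\right) 21 + 48\right) = -19708 - \left(-1365 + 48\right) = -19708 - -1317 = -19708 + 1317 = -18391$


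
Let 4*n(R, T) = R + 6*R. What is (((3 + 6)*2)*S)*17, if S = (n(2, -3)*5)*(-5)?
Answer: -26775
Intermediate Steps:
n(R, T) = 7*R/4 (n(R, T) = (R + 6*R)/4 = (7*R)/4 = 7*R/4)
S = -175/2 (S = (((7/4)*2)*5)*(-5) = ((7/2)*5)*(-5) = (35/2)*(-5) = -175/2 ≈ -87.500)
(((3 + 6)*2)*S)*17 = (((3 + 6)*2)*(-175/2))*17 = ((9*2)*(-175/2))*17 = (18*(-175/2))*17 = -1575*17 = -26775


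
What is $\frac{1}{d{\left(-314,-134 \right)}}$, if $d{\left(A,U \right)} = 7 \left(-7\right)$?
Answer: $- \frac{1}{49} \approx -0.020408$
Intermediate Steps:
$d{\left(A,U \right)} = -49$
$\frac{1}{d{\left(-314,-134 \right)}} = \frac{1}{-49} = - \frac{1}{49}$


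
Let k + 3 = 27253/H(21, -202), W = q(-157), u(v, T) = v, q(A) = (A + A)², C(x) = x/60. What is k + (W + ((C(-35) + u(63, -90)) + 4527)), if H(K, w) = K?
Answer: 2925445/28 ≈ 1.0448e+5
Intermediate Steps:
C(x) = x/60 (C(x) = x*(1/60) = x/60)
q(A) = 4*A² (q(A) = (2*A)² = 4*A²)
W = 98596 (W = 4*(-157)² = 4*24649 = 98596)
k = 27190/21 (k = -3 + 27253/21 = 27190/21 ≈ 1294.8)
k + (W + ((C(-35) + u(63, -90)) + 4527)) = 27190/21 + (98596 + (((1/60)*(-35) + 63) + 4527)) = 27190/21 + (98596 + ((-7/12 + 63) + 4527)) = 27190/21 + (98596 + (749/12 + 4527)) = 27190/21 + (98596 + 55073/12) = 27190/21 + 1238225/12 = 2925445/28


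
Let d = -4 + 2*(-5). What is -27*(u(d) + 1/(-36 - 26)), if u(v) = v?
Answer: 23463/62 ≈ 378.44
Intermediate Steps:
d = -14 (d = -4 - 10 = -14)
-27*(u(d) + 1/(-36 - 26)) = -27*(-14 + 1/(-36 - 26)) = -27*(-14 + 1/(-62)) = -27*(-14 - 1/62) = -27*(-869/62) = 23463/62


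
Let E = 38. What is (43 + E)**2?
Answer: 6561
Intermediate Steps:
(43 + E)**2 = (43 + 38)**2 = 81**2 = 6561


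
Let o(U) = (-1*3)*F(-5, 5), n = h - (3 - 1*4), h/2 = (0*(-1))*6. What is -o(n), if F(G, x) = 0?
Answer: 0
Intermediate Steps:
h = 0 (h = 2*((0*(-1))*6) = 2*(0*6) = 2*0 = 0)
n = 1 (n = 0 - (3 - 1*4) = 0 - (3 - 4) = 0 - 1*(-1) = 0 + 1 = 1)
o(U) = 0 (o(U) = -1*3*0 = -3*0 = 0)
-o(n) = -1*0 = 0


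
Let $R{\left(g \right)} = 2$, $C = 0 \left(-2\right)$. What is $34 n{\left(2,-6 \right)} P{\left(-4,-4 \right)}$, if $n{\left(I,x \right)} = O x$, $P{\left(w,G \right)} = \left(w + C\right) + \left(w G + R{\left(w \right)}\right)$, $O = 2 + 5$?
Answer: $-19992$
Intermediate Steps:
$C = 0$
$O = 7$
$P{\left(w,G \right)} = 2 + w + G w$ ($P{\left(w,G \right)} = \left(w + 0\right) + \left(w G + 2\right) = w + \left(G w + 2\right) = w + \left(2 + G w\right) = 2 + w + G w$)
$n{\left(I,x \right)} = 7 x$
$34 n{\left(2,-6 \right)} P{\left(-4,-4 \right)} = 34 \cdot 7 \left(-6\right) \left(2 - 4 - -16\right) = 34 \left(-42\right) \left(2 - 4 + 16\right) = \left(-1428\right) 14 = -19992$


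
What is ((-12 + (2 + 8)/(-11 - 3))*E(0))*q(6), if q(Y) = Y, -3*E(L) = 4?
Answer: 712/7 ≈ 101.71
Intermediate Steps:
E(L) = -4/3 (E(L) = -⅓*4 = -4/3)
((-12 + (2 + 8)/(-11 - 3))*E(0))*q(6) = ((-12 + (2 + 8)/(-11 - 3))*(-4/3))*6 = ((-12 + 10/(-14))*(-4/3))*6 = ((-12 + 10*(-1/14))*(-4/3))*6 = ((-12 - 5/7)*(-4/3))*6 = -89/7*(-4/3)*6 = (356/21)*6 = 712/7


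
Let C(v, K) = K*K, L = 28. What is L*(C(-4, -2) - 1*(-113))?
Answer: 3276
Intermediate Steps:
C(v, K) = K²
L*(C(-4, -2) - 1*(-113)) = 28*((-2)² - 1*(-113)) = 28*(4 + 113) = 28*117 = 3276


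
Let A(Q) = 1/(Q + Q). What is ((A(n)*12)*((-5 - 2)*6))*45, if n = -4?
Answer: 2835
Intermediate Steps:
A(Q) = 1/(2*Q)
((A(n)*12)*((-5 - 2)*6))*45 = ((((½)/(-4))*12)*((-5 - 2)*6))*45 = ((((½)*(-¼))*12)*(-7*6))*45 = (-⅛*12*(-42))*45 = -3/2*(-42)*45 = 63*45 = 2835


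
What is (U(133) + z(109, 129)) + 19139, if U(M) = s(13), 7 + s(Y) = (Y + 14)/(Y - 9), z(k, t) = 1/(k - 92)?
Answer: 1301439/68 ≈ 19139.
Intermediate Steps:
z(k, t) = 1/(-92 + k)
s(Y) = -7 + (14 + Y)/(-9 + Y) (s(Y) = -7 + (Y + 14)/(Y - 9) = -7 + (14 + Y)/(-9 + Y))
U(M) = -¼ (U(M) = (77 - 6*13)/(-9 + 13) = (77 - 78)/4 = (¼)*(-1) = -¼)
(U(133) + z(109, 129)) + 19139 = (-¼ + 1/(-92 + 109)) + 19139 = (-¼ + 1/17) + 19139 = -13/68 + 19139 = 1301439/68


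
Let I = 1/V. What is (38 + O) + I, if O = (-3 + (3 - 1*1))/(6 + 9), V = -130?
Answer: 14791/390 ≈ 37.926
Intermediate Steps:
I = -1/130 (I = 1/(-130) = -1/130 ≈ -0.0076923)
O = -1/15 (O = (-3 + (3 - 1))/15 = (-3 + 2)*(1/15) = -1*1/15 = -1/15 ≈ -0.066667)
(38 + O) + I = (38 - 1/15) - 1/130 = 569/15 - 1/130 = 14791/390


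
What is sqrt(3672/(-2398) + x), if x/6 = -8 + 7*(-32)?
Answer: 2*I*sqrt(500835489)/1199 ≈ 37.33*I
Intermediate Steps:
x = -1392 (x = 6*(-8 + 7*(-32)) = 6*(-8 - 224) = 6*(-232) = -1392)
sqrt(3672/(-2398) + x) = sqrt(3672/(-2398) - 1392) = sqrt(3672*(-1/2398) - 1392) = sqrt(-1836/1199 - 1392) = sqrt(-1670844/1199) = 2*I*sqrt(500835489)/1199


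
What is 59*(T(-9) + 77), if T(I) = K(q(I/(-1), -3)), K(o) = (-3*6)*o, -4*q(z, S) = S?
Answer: 7493/2 ≈ 3746.5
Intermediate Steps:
q(z, S) = -S/4
K(o) = -18*o
T(I) = -27/2 (T(I) = -(-9)*(-3)/2 = -18*¾ = -27/2)
59*(T(-9) + 77) = 59*(-27/2 + 77) = 59*(127/2) = 7493/2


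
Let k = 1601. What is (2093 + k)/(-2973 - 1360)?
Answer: -3694/4333 ≈ -0.85253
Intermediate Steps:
(2093 + k)/(-2973 - 1360) = (2093 + 1601)/(-2973 - 1360) = 3694/(-4333) = 3694*(-1/4333) = -3694/4333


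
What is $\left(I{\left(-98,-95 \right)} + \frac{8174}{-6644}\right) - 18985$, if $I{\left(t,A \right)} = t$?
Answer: $- \frac{63397813}{3322} \approx -19084.0$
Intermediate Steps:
$\left(I{\left(-98,-95 \right)} + \frac{8174}{-6644}\right) - 18985 = \left(-98 + \frac{8174}{-6644}\right) - 18985 = \left(-98 + 8174 \left(- \frac{1}{6644}\right)\right) - 18985 = \left(-98 - \frac{4087}{3322}\right) - 18985 = - \frac{329643}{3322} - 18985 = - \frac{63397813}{3322}$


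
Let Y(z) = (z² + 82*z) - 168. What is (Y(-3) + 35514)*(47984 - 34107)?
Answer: 487207593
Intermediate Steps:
Y(z) = -168 + z² + 82*z
(Y(-3) + 35514)*(47984 - 34107) = ((-168 + (-3)² + 82*(-3)) + 35514)*(47984 - 34107) = ((-168 + 9 - 246) + 35514)*13877 = (-405 + 35514)*13877 = 35109*13877 = 487207593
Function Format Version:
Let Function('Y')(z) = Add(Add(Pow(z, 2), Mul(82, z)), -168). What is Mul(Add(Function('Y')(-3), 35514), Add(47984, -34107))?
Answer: 487207593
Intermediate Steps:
Function('Y')(z) = Add(-168, Pow(z, 2), Mul(82, z))
Mul(Add(Function('Y')(-3), 35514), Add(47984, -34107)) = Mul(Add(Add(-168, Pow(-3, 2), Mul(82, -3)), 35514), Add(47984, -34107)) = Mul(Add(Add(-168, 9, -246), 35514), 13877) = Mul(Add(-405, 35514), 13877) = Mul(35109, 13877) = 487207593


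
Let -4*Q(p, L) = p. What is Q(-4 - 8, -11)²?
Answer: 9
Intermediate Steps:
Q(p, L) = -p/4
Q(-4 - 8, -11)² = (-(-4 - 8)/4)² = (-¼*(-12))² = 3² = 9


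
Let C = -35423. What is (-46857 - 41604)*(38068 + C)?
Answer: -233979345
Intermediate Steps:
(-46857 - 41604)*(38068 + C) = (-46857 - 41604)*(38068 - 35423) = -88461*2645 = -233979345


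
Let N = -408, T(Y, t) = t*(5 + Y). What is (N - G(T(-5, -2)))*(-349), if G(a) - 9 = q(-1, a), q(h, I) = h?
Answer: 145184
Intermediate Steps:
G(a) = 8 (G(a) = 9 - 1 = 8)
(N - G(T(-5, -2)))*(-349) = (-408 - 1*8)*(-349) = (-408 - 8)*(-349) = -416*(-349) = 145184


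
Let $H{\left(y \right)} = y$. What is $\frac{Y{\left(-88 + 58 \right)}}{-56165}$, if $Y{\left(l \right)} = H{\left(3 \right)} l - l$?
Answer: $\frac{12}{11233} \approx 0.0010683$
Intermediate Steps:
$Y{\left(l \right)} = 2 l$ ($Y{\left(l \right)} = 3 l - l = 2 l$)
$\frac{Y{\left(-88 + 58 \right)}}{-56165} = \frac{2 \left(-88 + 58\right)}{-56165} = 2 \left(-30\right) \left(- \frac{1}{56165}\right) = \left(-60\right) \left(- \frac{1}{56165}\right) = \frac{12}{11233}$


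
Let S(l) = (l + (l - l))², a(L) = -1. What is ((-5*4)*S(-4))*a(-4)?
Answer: 320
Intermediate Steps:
S(l) = l² (S(l) = (l + 0)² = l²)
((-5*4)*S(-4))*a(-4) = (-5*4*(-4)²)*(-1) = -20*16*(-1) = -320*(-1) = 320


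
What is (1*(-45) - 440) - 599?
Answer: -1084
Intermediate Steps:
(1*(-45) - 440) - 599 = (-45 - 440) - 599 = -485 - 599 = -1084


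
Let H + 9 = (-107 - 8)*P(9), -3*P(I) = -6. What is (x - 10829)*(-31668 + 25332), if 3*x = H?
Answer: 69117312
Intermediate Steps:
P(I) = 2 (P(I) = -1/3*(-6) = 2)
H = -239 (H = -9 + (-107 - 8)*2 = -9 - 115*2 = -9 - 230 = -239)
x = -239/3 (x = (1/3)*(-239) = -239/3 ≈ -79.667)
(x - 10829)*(-31668 + 25332) = (-239/3 - 10829)*(-31668 + 25332) = -32726/3*(-6336) = 69117312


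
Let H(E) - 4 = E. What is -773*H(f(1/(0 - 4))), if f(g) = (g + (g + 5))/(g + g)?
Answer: 3865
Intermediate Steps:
f(g) = (5 + 2*g)/(2*g) (f(g) = (g + (5 + g))/((2*g)) = (5 + 2*g)*(1/(2*g)) = (5 + 2*g)/(2*g))
H(E) = 4 + E
-773*H(f(1/(0 - 4))) = -773*(4 + (5/2 + 1/(0 - 4))/(1/(0 - 4))) = -773*(4 + (5/2 + 1/(-4))/(1/(-4))) = -773*(4 + (5/2 - ¼)/(-¼)) = -773*(4 - 4*9/4) = -773*(4 - 9) = -773*(-5) = 3865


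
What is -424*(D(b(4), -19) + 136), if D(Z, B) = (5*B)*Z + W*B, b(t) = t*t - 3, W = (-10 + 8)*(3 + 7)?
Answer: 304856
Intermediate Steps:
W = -20 (W = -2*10 = -20)
b(t) = -3 + t² (b(t) = t² - 3 = -3 + t²)
D(Z, B) = -20*B + 5*B*Z (D(Z, B) = (5*B)*Z - 20*B = 5*B*Z - 20*B = -20*B + 5*B*Z)
-424*(D(b(4), -19) + 136) = -424*(5*(-19)*(-4 + (-3 + 4²)) + 136) = -424*(5*(-19)*(-4 + (-3 + 16)) + 136) = -424*(5*(-19)*(-4 + 13) + 136) = -424*(5*(-19)*9 + 136) = -424*(-855 + 136) = -424*(-719) = 304856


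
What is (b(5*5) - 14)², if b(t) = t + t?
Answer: 1296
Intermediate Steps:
b(t) = 2*t
(b(5*5) - 14)² = (2*(5*5) - 14)² = (2*25 - 14)² = (50 - 14)² = 36² = 1296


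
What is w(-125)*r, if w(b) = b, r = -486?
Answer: 60750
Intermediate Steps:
w(-125)*r = -125*(-486) = 60750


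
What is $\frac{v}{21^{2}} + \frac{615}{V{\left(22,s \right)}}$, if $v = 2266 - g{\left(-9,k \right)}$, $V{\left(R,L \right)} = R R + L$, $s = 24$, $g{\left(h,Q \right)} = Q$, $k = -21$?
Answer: $\frac{1433011}{224028} \approx 6.3966$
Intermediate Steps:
$V{\left(R,L \right)} = L + R^{2}$ ($V{\left(R,L \right)} = R^{2} + L = L + R^{2}$)
$v = 2287$ ($v = 2266 - -21 = 2266 + 21 = 2287$)
$\frac{v}{21^{2}} + \frac{615}{V{\left(22,s \right)}} = \frac{2287}{21^{2}} + \frac{615}{24 + 22^{2}} = \frac{2287}{441} + \frac{615}{24 + 484} = 2287 \cdot \frac{1}{441} + \frac{615}{508} = \frac{2287}{441} + 615 \cdot \frac{1}{508} = \frac{2287}{441} + \frac{615}{508} = \frac{1433011}{224028}$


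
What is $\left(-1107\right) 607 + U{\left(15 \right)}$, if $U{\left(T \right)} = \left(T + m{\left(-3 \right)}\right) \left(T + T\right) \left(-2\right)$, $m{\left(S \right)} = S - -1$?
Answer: $-672729$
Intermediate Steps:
$m{\left(S \right)} = 1 + S$ ($m{\left(S \right)} = S + 1 = 1 + S$)
$U{\left(T \right)} = - 4 T \left(-2 + T\right)$ ($U{\left(T \right)} = \left(T + \left(1 - 3\right)\right) \left(T + T\right) \left(-2\right) = \left(T - 2\right) 2 T \left(-2\right) = \left(-2 + T\right) 2 T \left(-2\right) = 2 T \left(-2 + T\right) \left(-2\right) = - 4 T \left(-2 + T\right)$)
$\left(-1107\right) 607 + U{\left(15 \right)} = \left(-1107\right) 607 + 4 \cdot 15 \left(2 - 15\right) = -671949 + 4 \cdot 15 \left(2 - 15\right) = -671949 + 4 \cdot 15 \left(-13\right) = -671949 - 780 = -672729$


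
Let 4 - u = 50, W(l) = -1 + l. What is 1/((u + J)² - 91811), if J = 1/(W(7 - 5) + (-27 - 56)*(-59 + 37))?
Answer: -3337929/299395709738 ≈ -1.1149e-5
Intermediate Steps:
u = -46 (u = 4 - 1*50 = 4 - 50 = -46)
J = 1/1827 (J = 1/((-1 + (7 - 5)) + (-27 - 56)*(-59 + 37)) = 1/((-1 + 2) - 83*(-22)) = 1/(1 + 1826) = 1/1827 ≈ 0.00054735)
1/((u + J)² - 91811) = 1/((-46 + 1/1827)² - 91811) = 1/((-84041/1827)² - 91811) = 1/(7062889681/3337929 - 91811) = 1/(-299395709738/3337929) = -3337929/299395709738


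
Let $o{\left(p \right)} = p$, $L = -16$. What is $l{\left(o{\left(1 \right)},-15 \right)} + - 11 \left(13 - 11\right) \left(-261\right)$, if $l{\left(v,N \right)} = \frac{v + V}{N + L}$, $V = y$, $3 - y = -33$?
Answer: $\frac{177965}{31} \approx 5740.8$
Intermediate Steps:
$y = 36$ ($y = 3 - -33 = 3 + 33 = 36$)
$V = 36$
$l{\left(v,N \right)} = \frac{36 + v}{-16 + N}$ ($l{\left(v,N \right)} = \frac{v + 36}{N - 16} = \frac{36 + v}{-16 + N}$)
$l{\left(o{\left(1 \right)},-15 \right)} + - 11 \left(13 - 11\right) \left(-261\right) = \frac{36 + 1}{-16 - 15} + - 11 \left(13 - 11\right) \left(-261\right) = \frac{1}{-31} \cdot 37 + \left(-11\right) 2 \left(-261\right) = \left(- \frac{1}{31}\right) 37 - -5742 = - \frac{37}{31} + 5742 = \frac{177965}{31}$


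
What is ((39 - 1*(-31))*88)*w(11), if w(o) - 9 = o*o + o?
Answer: 868560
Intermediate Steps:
w(o) = 9 + o + o² (w(o) = 9 + (o*o + o) = 9 + (o² + o) = 9 + (o + o²) = 9 + o + o²)
((39 - 1*(-31))*88)*w(11) = ((39 - 1*(-31))*88)*(9 + 11 + 11²) = ((39 + 31)*88)*(9 + 11 + 121) = (70*88)*141 = 6160*141 = 868560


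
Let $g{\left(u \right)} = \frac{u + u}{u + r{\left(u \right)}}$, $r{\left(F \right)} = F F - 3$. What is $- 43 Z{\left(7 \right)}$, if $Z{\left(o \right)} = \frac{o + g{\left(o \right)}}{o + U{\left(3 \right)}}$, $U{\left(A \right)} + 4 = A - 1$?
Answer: $- \frac{3311}{53} \approx -62.472$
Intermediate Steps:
$r{\left(F \right)} = -3 + F^{2}$ ($r{\left(F \right)} = F^{2} - 3 = -3 + F^{2}$)
$U{\left(A \right)} = -5 + A$ ($U{\left(A \right)} = -4 + \left(A - 1\right) = -4 + \left(-1 + A\right) = -5 + A$)
$g{\left(u \right)} = \frac{2 u}{-3 + u + u^{2}}$ ($g{\left(u \right)} = \frac{u + u}{u + \left(-3 + u^{2}\right)} = \frac{2 u}{-3 + u + u^{2}}$)
$Z{\left(o \right)} = \frac{o + \frac{2 o}{-3 + o + o^{2}}}{-2 + o}$ ($Z{\left(o \right)} = \frac{o + \frac{2 o}{-3 + o + o^{2}}}{o + \left(-5 + 3\right)} = \frac{o + \frac{2 o}{-3 + o + o^{2}}}{o - 2} = \frac{o + \frac{2 o}{-3 + o + o^{2}}}{-2 + o}$)
$- 43 Z{\left(7 \right)} = - 43 \frac{7 \left(-1 + 7 + 7^{2}\right)}{\left(-2 + 7\right) \left(-3 + 7 + 7^{2}\right)} = - 43 \frac{7 \left(-1 + 7 + 49\right)}{5 \left(-3 + 7 + 49\right)} = - 43 \cdot 7 \cdot \frac{1}{5} \cdot \frac{1}{53} \cdot 55 = \left(-43\right) \frac{77}{53} = - \frac{3311}{53}$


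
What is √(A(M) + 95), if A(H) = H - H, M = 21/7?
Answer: √95 ≈ 9.7468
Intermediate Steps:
M = 3 (M = 21*(⅐) = 3)
A(H) = 0
√(A(M) + 95) = √(0 + 95) = √95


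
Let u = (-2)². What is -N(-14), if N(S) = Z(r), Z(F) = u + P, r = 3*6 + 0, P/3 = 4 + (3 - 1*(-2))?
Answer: -31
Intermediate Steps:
P = 27 (P = 3*(4 + (3 - 1*(-2))) = 3*(4 + (3 + 2)) = 3*(4 + 5) = 3*9 = 27)
u = 4
r = 18 (r = 18 + 0 = 18)
Z(F) = 31 (Z(F) = 4 + 27 = 31)
N(S) = 31
-N(-14) = -1*31 = -31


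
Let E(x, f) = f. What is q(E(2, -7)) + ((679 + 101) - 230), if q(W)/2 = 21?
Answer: 592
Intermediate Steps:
q(W) = 42 (q(W) = 2*21 = 42)
q(E(2, -7)) + ((679 + 101) - 230) = 42 + ((679 + 101) - 230) = 42 + (780 - 230) = 42 + 550 = 592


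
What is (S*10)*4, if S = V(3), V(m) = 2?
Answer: 80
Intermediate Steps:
S = 2
(S*10)*4 = (2*10)*4 = 20*4 = 80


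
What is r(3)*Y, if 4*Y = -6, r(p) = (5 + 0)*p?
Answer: -45/2 ≈ -22.500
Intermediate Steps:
r(p) = 5*p
Y = -3/2 (Y = (1/4)*(-6) = -3/2 ≈ -1.5000)
r(3)*Y = (5*3)*(-3/2) = 15*(-3/2) = -45/2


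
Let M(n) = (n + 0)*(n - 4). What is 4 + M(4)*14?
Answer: 4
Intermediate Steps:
M(n) = n*(-4 + n)
4 + M(4)*14 = 4 + (4*(-4 + 4))*14 = 4 + (4*0)*14 = 4 + 0*14 = 4 + 0 = 4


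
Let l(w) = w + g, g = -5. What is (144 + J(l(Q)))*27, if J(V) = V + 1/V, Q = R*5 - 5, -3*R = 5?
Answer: 186534/55 ≈ 3391.5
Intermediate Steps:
R = -5/3 (R = -⅓*5 = -5/3 ≈ -1.6667)
Q = -40/3 (Q = -5/3*5 - 5 = -25/3 - 5 = -40/3 ≈ -13.333)
l(w) = -5 + w (l(w) = w - 5 = -5 + w)
(144 + J(l(Q)))*27 = (144 + ((-5 - 40/3) + 1/(-5 - 40/3)))*27 = (144 + (-55/3 + 1/(-55/3)))*27 = (144 + (-55/3 - 3/55))*27 = (144 - 3034/165)*27 = (20726/165)*27 = 186534/55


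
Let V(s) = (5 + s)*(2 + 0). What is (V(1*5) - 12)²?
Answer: 64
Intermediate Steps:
V(s) = 10 + 2*s (V(s) = (5 + s)*2 = 10 + 2*s)
(V(1*5) - 12)² = ((10 + 2*(1*5)) - 12)² = ((10 + 2*5) - 12)² = ((10 + 10) - 12)² = (20 - 12)² = 8² = 64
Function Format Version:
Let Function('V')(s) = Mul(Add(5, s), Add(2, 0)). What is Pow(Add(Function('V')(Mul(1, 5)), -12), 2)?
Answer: 64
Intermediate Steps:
Function('V')(s) = Add(10, Mul(2, s)) (Function('V')(s) = Mul(Add(5, s), 2) = Add(10, Mul(2, s)))
Pow(Add(Function('V')(Mul(1, 5)), -12), 2) = Pow(Add(Add(10, Mul(2, Mul(1, 5))), -12), 2) = Pow(Add(Add(10, Mul(2, 5)), -12), 2) = Pow(Add(Add(10, 10), -12), 2) = Pow(Add(20, -12), 2) = Pow(8, 2) = 64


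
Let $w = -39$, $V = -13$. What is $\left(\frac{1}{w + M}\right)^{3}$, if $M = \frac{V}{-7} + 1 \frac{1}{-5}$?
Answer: $- \frac{42875}{2232681443} \approx -1.9203 \cdot 10^{-5}$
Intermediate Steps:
$M = \frac{58}{35}$ ($M = - \frac{13}{-7} + 1 \frac{1}{-5} = \left(-13\right) \left(- \frac{1}{7}\right) + 1 \left(- \frac{1}{5}\right) = \frac{13}{7} - \frac{1}{5} = \frac{58}{35} \approx 1.6571$)
$\left(\frac{1}{w + M}\right)^{3} = \left(\frac{1}{-39 + \frac{58}{35}}\right)^{3} = \left(\frac{1}{- \frac{1307}{35}}\right)^{3} = \left(- \frac{35}{1307}\right)^{3} = - \frac{42875}{2232681443}$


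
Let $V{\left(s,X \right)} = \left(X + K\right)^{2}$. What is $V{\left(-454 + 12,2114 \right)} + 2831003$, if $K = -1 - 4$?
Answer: $7278884$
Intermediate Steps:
$K = -5$
$V{\left(s,X \right)} = \left(-5 + X\right)^{2}$ ($V{\left(s,X \right)} = \left(X - 5\right)^{2} = \left(-5 + X\right)^{2}$)
$V{\left(-454 + 12,2114 \right)} + 2831003 = \left(-5 + 2114\right)^{2} + 2831003 = 2109^{2} + 2831003 = 4447881 + 2831003 = 7278884$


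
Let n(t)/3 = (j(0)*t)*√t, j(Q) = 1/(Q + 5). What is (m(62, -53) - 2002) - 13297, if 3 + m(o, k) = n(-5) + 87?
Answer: -15215 - 3*I*√5 ≈ -15215.0 - 6.7082*I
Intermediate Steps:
j(Q) = 1/(5 + Q)
n(t) = 3*t^(3/2)/5 (n(t) = 3*((t/(5 + 0))*√t) = 3*((t/5)*√t) = 3*(t^(3/2)/5) = 3*t^(3/2)/5)
m(o, k) = 84 - 3*I*√5 (m(o, k) = -3 + (3*(-5)^(3/2)/5 + 87) = -3 + (3*(-5*I*√5)/5 + 87) = -3 + (-3*I*√5 + 87) = -3 + (87 - 3*I*√5) = 84 - 3*I*√5)
(m(62, -53) - 2002) - 13297 = ((84 - 3*I*√5) - 2002) - 13297 = (-1918 - 3*I*√5) - 13297 = -15215 - 3*I*√5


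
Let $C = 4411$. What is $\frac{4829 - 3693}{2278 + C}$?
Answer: $\frac{1136}{6689} \approx 0.16983$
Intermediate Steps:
$\frac{4829 - 3693}{2278 + C} = \frac{4829 - 3693}{2278 + 4411} = \frac{1136}{6689}$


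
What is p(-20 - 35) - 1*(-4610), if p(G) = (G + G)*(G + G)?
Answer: 16710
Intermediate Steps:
p(G) = 4*G² (p(G) = (2*G)*(2*G) = 4*G²)
p(-20 - 35) - 1*(-4610) = 4*(-20 - 35)² - 1*(-4610) = 4*(-55)² + 4610 = 4*3025 + 4610 = 12100 + 4610 = 16710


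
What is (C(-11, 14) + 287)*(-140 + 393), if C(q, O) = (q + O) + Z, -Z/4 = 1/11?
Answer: 73278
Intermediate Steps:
Z = -4/11 ≈ -0.36364
C(q, O) = -4/11 + O + q (C(q, O) = (q + O) - 4/11 = (O + q) - 4/11 = -4/11 + O + q)
(C(-11, 14) + 287)*(-140 + 393) = ((-4/11 + 14 - 11) + 287)*(-140 + 393) = (29/11 + 287)*253 = (3186/11)*253 = 73278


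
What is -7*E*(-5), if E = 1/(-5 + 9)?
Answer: 35/4 ≈ 8.7500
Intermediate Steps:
E = ¼ (E = 1/4 = ¼ ≈ 0.25000)
-7*E*(-5) = -7*¼*(-5) = -7/4*(-5) = 35/4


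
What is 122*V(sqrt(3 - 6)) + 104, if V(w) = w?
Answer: 104 + 122*I*sqrt(3) ≈ 104.0 + 211.31*I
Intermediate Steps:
122*V(sqrt(3 - 6)) + 104 = 122*sqrt(3 - 6) + 104 = 122*sqrt(-3) + 104 = 122*(I*sqrt(3)) + 104 = 122*I*sqrt(3) + 104 = 104 + 122*I*sqrt(3)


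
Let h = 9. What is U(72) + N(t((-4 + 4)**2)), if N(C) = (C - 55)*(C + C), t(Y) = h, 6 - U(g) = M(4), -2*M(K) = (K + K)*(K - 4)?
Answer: -822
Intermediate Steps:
M(K) = -K*(-4 + K) (M(K) = -(K + K)*(K - 4)/2 = -2*K*(-4 + K)/2 = -K*(-4 + K))
U(g) = 6 (U(g) = 6 - 4*(4 - 1*4) = 6 - 4*(4 - 4) = 6 - 4*0 = 6 - 1*0 = 6 + 0 = 6)
t(Y) = 9
N(C) = 2*C*(-55 + C) (N(C) = (-55 + C)*(2*C) = 2*C*(-55 + C))
U(72) + N(t((-4 + 4)**2)) = 6 + 2*9*(-55 + 9) = 6 + 2*9*(-46) = 6 - 828 = -822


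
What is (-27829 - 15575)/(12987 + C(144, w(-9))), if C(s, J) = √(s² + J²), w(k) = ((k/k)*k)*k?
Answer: -1739777/520478 + 3617*√337/1561434 ≈ -3.3001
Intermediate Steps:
w(k) = k² (w(k) = (1*k)*k = k*k = k²)
C(s, J) = √(J² + s²)
(-27829 - 15575)/(12987 + C(144, w(-9))) = (-27829 - 15575)/(12987 + √(((-9)²)² + 144²)) = -43404/(12987 + √(81² + 20736)) = -43404/(12987 + √(6561 + 20736)) = -43404/(12987 + √27297) = -43404/(12987 + 9*√337)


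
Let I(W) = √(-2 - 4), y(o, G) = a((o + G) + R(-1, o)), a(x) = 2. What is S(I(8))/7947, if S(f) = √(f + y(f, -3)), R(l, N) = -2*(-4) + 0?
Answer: √(2 + I*√6)/7947 ≈ 0.00020216 + 9.5926e-5*I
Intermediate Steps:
R(l, N) = 8 (R(l, N) = 8 + 0 = 8)
y(o, G) = 2
I(W) = I*√6 (I(W) = √(-6) = I*√6)
S(f) = √(2 + f) (S(f) = √(f + 2) = √(2 + f))
S(I(8))/7947 = √(2 + I*√6)/7947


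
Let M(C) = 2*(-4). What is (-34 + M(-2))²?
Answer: 1764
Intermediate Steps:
M(C) = -8
(-34 + M(-2))² = (-34 - 8)² = (-42)² = 1764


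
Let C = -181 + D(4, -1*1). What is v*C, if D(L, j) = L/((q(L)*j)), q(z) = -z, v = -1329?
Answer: 239220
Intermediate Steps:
D(L, j) = -1/j (D(L, j) = L/(((-L)*j)) = L/((-L*j)) = L*(-1/(L*j)) = -1/j)
C = -180 (C = -181 - 1/((-1*1)) = -181 - 1/(-1) = -181 - 1*(-1) = -181 + 1 = -180)
v*C = -1329*(-180) = 239220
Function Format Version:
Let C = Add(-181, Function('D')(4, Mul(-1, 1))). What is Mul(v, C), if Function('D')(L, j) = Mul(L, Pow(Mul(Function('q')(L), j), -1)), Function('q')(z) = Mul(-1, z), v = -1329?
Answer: 239220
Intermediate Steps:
Function('D')(L, j) = Mul(-1, Pow(j, -1)) (Function('D')(L, j) = Mul(L, Pow(Mul(Mul(-1, L), j), -1)) = Mul(L, Pow(Mul(-1, L, j), -1)) = Mul(L, Mul(-1, Pow(L, -1), Pow(j, -1))) = Mul(-1, Pow(j, -1)))
C = -180 (C = Add(-181, Mul(-1, Pow(Mul(-1, 1), -1))) = Add(-181, Mul(-1, Pow(-1, -1))) = Add(-181, Mul(-1, -1)) = Add(-181, 1) = -180)
Mul(v, C) = Mul(-1329, -180) = 239220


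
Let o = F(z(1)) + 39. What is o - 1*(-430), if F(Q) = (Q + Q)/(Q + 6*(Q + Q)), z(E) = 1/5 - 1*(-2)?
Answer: 6099/13 ≈ 469.15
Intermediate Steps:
z(E) = 11/5 (z(E) = 1/5 + 2 = 11/5)
F(Q) = 2/13 (F(Q) = (2*Q)/(Q + 6*(2*Q)) = (2*Q)/(Q + 12*Q) = (2*Q)/((13*Q)) = (2*Q)*(1/(13*Q)) = 2/13)
o = 509/13 (o = 2/13 + 39 = 509/13 ≈ 39.154)
o - 1*(-430) = 509/13 - 1*(-430) = 509/13 + 430 = 6099/13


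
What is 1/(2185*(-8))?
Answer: -1/17480 ≈ -5.7208e-5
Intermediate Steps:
1/(2185*(-8)) = 1/(-17480) = -1/17480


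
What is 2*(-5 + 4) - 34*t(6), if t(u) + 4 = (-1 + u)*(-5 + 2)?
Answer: 644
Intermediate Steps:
t(u) = -1 - 3*u (t(u) = -4 + (-1 + u)*(-5 + 2) = -4 + (-1 + u)*(-3) = -4 + (3 - 3*u) = -1 - 3*u)
2*(-5 + 4) - 34*t(6) = 2*(-5 + 4) - 34*(-1 - 3*6) = 2*(-1) - 34*(-1 - 18) = -2 - 34*(-19) = -2 + 646 = 644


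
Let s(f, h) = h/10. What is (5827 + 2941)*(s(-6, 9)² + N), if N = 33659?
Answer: 7378230352/25 ≈ 2.9513e+8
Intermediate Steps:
s(f, h) = h/10 (s(f, h) = h*(⅒) = h/10)
(5827 + 2941)*(s(-6, 9)² + N) = (5827 + 2941)*(((⅒)*9)² + 33659) = 8768*((9/10)² + 33659) = 8768*(81/100 + 33659) = 8768*(3365981/100) = 7378230352/25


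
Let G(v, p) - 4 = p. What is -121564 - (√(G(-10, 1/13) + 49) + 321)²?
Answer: -2920555/13 - 642*√8970/13 ≈ -2.2934e+5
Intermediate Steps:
G(v, p) = 4 + p
-121564 - (√(G(-10, 1/13) + 49) + 321)² = -121564 - (√((4 + 1/13) + 49) + 321)² = -121564 - (√(53/13 + 49) + 321)² = -121564 - (√(690/13) + 321)² = -121564 - (√8970/13 + 321)² = -121564 - (321 + √8970/13)²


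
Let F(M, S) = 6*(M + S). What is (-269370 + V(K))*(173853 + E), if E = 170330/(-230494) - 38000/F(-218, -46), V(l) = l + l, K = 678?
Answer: -16111969523154842/345741 ≈ -4.6601e+10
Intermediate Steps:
F(M, S) = 6*M + 6*S
V(l) = 2*l
E = 24116390/1037223 (E = 170330/(-230494) - 38000/(6*(-218) + 6*(-46)) = 170330*(-1/230494) - 38000/(-1308 - 276) = -85165/115247 - 38000/(-1584) = -85165/115247 - 38000*(-1/1584) = -85165/115247 + 2375/99 = 24116390/1037223 ≈ 23.251)
(-269370 + V(K))*(173853 + E) = (-269370 + 2*678)*(173853 + 24116390/1037223) = (-269370 + 1356)*(180348446609/1037223) = -268014*180348446609/1037223 = -16111969523154842/345741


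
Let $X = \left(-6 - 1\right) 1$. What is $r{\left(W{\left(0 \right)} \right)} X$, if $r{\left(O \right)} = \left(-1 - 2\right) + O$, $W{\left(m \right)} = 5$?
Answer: $-14$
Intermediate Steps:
$X = -7$ ($X = \left(-7\right) 1 = -7$)
$r{\left(O \right)} = -3 + O$
$r{\left(W{\left(0 \right)} \right)} X = \left(-3 + 5\right) \left(-7\right) = 2 \left(-7\right) = -14$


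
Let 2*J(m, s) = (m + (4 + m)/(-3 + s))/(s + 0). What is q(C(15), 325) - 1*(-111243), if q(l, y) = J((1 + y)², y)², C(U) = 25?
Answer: 378219920718819/2737905625 ≈ 1.3814e+5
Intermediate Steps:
J(m, s) = (m + (4 + m)/(-3 + s))/(2*s) (J(m, s) = ((m + (4 + m)/(-3 + s))/(s + 0))/2 = ((m + (4 + m)/(-3 + s))/s)/2 = (m + (4 + m)/(-3 + s))/(2*s))
q(l, y) = (2 - (1 + y)² + y*(1 + y)²/2)²/(y²*(-3 + y)²) (q(l, y) = ((2 - (1 + y)² + (1 + y)²*y/2)/(y*(-3 + y)))² = ((2 - (1 + y)² + y*(1 + y)²/2)/(y*(-3 + y)))² = (2 - (1 + y)² + y*(1 + y)²/2)²/(y²*(-3 + y)²))
q(C(15), 325) - 1*(-111243) = (¼)*(4 - 2*(1 + 325)² + 325*(1 + 325)²)²/(325²*(-3 + 325)²) - 1*(-111243) = (¼)*(1/105625)*(4 - 2*326² + 325*326²)²/322² + 111243 = (¼)*(1/105625)*(1/103684)*(4 - 2*106276 + 325*106276)² + 111243 = (¼)*(1/105625)*(1/103684)*(4 - 212552 + 34539700)² + 111243 = (¼)*(1/105625)*(1/103684)*34327152² + 111243 = (¼)*(1/105625)*(1/103684)*1178353364431104 + 111243 = 73647085276944/2737905625 + 111243 = 378219920718819/2737905625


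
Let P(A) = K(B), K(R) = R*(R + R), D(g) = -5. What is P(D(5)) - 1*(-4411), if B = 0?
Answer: 4411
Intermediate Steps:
K(R) = 2*R² (K(R) = R*(2*R) = 2*R²)
P(A) = 0 (P(A) = 2*0² = 2*0 = 0)
P(D(5)) - 1*(-4411) = 0 - 1*(-4411) = 0 + 4411 = 4411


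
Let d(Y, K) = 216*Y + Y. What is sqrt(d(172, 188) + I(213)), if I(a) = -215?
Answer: sqrt(37109) ≈ 192.64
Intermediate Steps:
d(Y, K) = 217*Y
sqrt(d(172, 188) + I(213)) = sqrt(217*172 - 215) = sqrt(37324 - 215) = sqrt(37109)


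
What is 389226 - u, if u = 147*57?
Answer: 380847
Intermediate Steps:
u = 8379
389226 - u = 389226 - 1*8379 = 389226 - 8379 = 380847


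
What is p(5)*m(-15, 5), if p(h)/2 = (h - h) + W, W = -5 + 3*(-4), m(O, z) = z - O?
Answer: -680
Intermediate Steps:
W = -17 (W = -5 - 12 = -17)
p(h) = -34 (p(h) = 2*((h - h) - 17) = 2*(0 - 17) = 2*(-17) = -34)
p(5)*m(-15, 5) = -34*(5 - 1*(-15)) = -34*(5 + 15) = -34*20 = -680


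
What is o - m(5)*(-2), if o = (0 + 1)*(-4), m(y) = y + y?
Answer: 16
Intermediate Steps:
m(y) = 2*y
o = -4 (o = 1*(-4) = -4)
o - m(5)*(-2) = -4 - 2*5*(-2) = -4 - 10*(-2) = -4 - 1*(-20) = -4 + 20 = 16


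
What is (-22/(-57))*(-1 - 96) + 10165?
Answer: 577271/57 ≈ 10128.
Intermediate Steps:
(-22/(-57))*(-1 - 96) + 10165 = -22*(-1/57)*(-97) + 10165 = (22/57)*(-97) + 10165 = -2134/57 + 10165 = 577271/57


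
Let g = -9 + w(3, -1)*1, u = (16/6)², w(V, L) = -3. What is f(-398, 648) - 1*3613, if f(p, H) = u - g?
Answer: -32345/9 ≈ -3593.9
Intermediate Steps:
u = 64/9 (u = (16*(⅙))² = (8/3)² = 64/9 ≈ 7.1111)
g = -12 (g = -9 - 3*1 = -9 - 3 = -12)
f(p, H) = 172/9 (f(p, H) = 64/9 - 1*(-12) = 64/9 + 12 = 172/9)
f(-398, 648) - 1*3613 = 172/9 - 1*3613 = 172/9 - 3613 = -32345/9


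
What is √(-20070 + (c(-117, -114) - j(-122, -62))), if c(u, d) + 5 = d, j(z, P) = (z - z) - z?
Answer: I*√20311 ≈ 142.52*I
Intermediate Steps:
j(z, P) = -z (j(z, P) = 0 - z = -z)
c(u, d) = -5 + d
√(-20070 + (c(-117, -114) - j(-122, -62))) = √(-20070 + ((-5 - 114) - (-1)*(-122))) = √(-20070 + (-119 - 1*122)) = √(-20070 + (-119 - 122)) = √(-20070 - 241) = √(-20311) = I*√20311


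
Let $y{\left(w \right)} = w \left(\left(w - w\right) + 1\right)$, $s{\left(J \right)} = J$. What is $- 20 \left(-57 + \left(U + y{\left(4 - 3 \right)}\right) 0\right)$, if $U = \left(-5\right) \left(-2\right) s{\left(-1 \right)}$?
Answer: $1140$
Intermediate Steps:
$U = -10$ ($U = \left(-5\right) \left(-2\right) \left(-1\right) = 10 \left(-1\right) = -10$)
$y{\left(w \right)} = w$ ($y{\left(w \right)} = w \left(0 + 1\right) = w 1 = w$)
$- 20 \left(-57 + \left(U + y{\left(4 - 3 \right)}\right) 0\right) = - 20 \left(-57 + \left(-10 + \left(4 - 3\right)\right) 0\right) = - 20 \left(-57 + \left(-10 + 1\right) 0\right) = - 20 \left(-57 - 0\right) = - 20 \left(-57 + 0\right) = \left(-20\right) \left(-57\right) = 1140$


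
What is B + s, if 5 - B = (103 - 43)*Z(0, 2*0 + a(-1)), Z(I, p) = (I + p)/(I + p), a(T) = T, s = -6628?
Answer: -6683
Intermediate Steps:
Z(I, p) = 1
B = -55 (B = 5 - (103 - 43) = 5 - 60 = -55)
B + s = -55 - 6628 = -6683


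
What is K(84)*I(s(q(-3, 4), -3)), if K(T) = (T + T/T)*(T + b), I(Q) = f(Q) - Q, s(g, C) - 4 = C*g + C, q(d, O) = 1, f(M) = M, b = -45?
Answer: 0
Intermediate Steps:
s(g, C) = 4 + C + C*g (s(g, C) = 4 + (C*g + C) = 4 + (C + C*g) = 4 + C + C*g)
I(Q) = 0 (I(Q) = Q - Q = 0)
K(T) = (1 + T)*(-45 + T) (K(T) = (T + T/T)*(T - 45) = (T + 1)*(-45 + T) = (1 + T)*(-45 + T))
K(84)*I(s(q(-3, 4), -3)) = (-45 + 84**2 - 44*84)*0 = (-45 + 7056 - 3696)*0 = 3315*0 = 0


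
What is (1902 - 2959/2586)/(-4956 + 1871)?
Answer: -4915613/7977810 ≈ -0.61616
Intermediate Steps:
(1902 - 2959/2586)/(-4956 + 1871) = (1902 - 2959*1/2586)/(-3085) = (1902 - 2959/2586)*(-1/3085) = (4915613/2586)*(-1/3085) = -4915613/7977810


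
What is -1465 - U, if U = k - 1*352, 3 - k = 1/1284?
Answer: -1432943/1284 ≈ -1116.0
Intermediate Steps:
k = 3851/1284 (k = 3 - 1/1284 = 3851/1284 ≈ 2.9992)
U = -448117/1284 (U = 3851/1284 - 1*352 = 3851/1284 - 352 = -448117/1284 ≈ -349.00)
-1465 - U = -1465 - 1*(-448117/1284) = -1465 + 448117/1284 = -1432943/1284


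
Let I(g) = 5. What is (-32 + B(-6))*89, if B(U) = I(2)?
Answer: -2403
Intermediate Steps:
B(U) = 5
(-32 + B(-6))*89 = (-32 + 5)*89 = -27*89 = -2403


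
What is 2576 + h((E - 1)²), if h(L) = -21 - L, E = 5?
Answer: 2539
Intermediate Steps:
2576 + h((E - 1)²) = 2576 + (-21 - (5 - 1)²) = 2576 + (-21 - 1*4²) = 2576 + (-21 - 1*16) = 2576 + (-21 - 16) = 2576 - 37 = 2539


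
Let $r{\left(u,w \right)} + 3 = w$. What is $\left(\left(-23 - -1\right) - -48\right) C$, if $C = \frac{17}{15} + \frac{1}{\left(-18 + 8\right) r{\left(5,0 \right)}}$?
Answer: $\frac{91}{3} \approx 30.333$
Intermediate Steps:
$r{\left(u,w \right)} = -3 + w$
$C = \frac{7}{6}$ ($C = \frac{17}{15} + \frac{1}{\left(-18 + 8\right) \left(-3 + 0\right)} = 17 \cdot \frac{1}{15} + \frac{1}{\left(-10\right) \left(-3\right)} = \frac{17}{15} - - \frac{1}{30} = \frac{17}{15} + \frac{1}{30} = \frac{7}{6} \approx 1.1667$)
$\left(\left(-23 - -1\right) - -48\right) C = \left(\left(-23 - -1\right) - -48\right) \frac{7}{6} = \left(\left(-23 + 1\right) + 48\right) \frac{7}{6} = \left(-22 + 48\right) \frac{7}{6} = 26 \cdot \frac{7}{6} = \frac{91}{3}$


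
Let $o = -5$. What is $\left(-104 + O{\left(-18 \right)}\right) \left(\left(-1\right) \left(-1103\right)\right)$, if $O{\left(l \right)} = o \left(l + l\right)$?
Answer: $83828$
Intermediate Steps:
$O{\left(l \right)} = - 10 l$ ($O{\left(l \right)} = - 5 \left(l + l\right) = - 5 \cdot 2 l = - 10 l$)
$\left(-104 + O{\left(-18 \right)}\right) \left(\left(-1\right) \left(-1103\right)\right) = \left(-104 - -180\right) \left(\left(-1\right) \left(-1103\right)\right) = \left(-104 + 180\right) 1103 = 76 \cdot 1103 = 83828$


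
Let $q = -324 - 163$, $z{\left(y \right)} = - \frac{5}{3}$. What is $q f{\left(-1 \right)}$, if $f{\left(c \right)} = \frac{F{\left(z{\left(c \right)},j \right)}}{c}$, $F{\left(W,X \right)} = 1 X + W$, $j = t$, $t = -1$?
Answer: $- \frac{3896}{3} \approx -1298.7$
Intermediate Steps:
$z{\left(y \right)} = - \frac{5}{3}$ ($z{\left(y \right)} = \left(-5\right) \frac{1}{3} = - \frac{5}{3}$)
$j = -1$
$F{\left(W,X \right)} = W + X$ ($F{\left(W,X \right)} = X + W = W + X$)
$f{\left(c \right)} = - \frac{8}{3 c}$ ($f{\left(c \right)} = \frac{- \frac{5}{3} - 1}{c} = - \frac{8}{3 c}$)
$q = -487$
$q f{\left(-1 \right)} = - 487 \left(- \frac{8}{3 \left(-1\right)}\right) = - 487 \left(\left(- \frac{8}{3}\right) \left(-1\right)\right) = \left(-487\right) \frac{8}{3} = - \frac{3896}{3}$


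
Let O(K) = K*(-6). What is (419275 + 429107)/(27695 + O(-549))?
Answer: 848382/30989 ≈ 27.377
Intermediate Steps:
O(K) = -6*K
(419275 + 429107)/(27695 + O(-549)) = (419275 + 429107)/(27695 - 6*(-549)) = 848382/(27695 + 3294) = 848382/30989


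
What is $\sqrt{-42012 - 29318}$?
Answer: $i \sqrt{71330} \approx 267.08 i$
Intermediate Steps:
$\sqrt{-42012 - 29318} = \sqrt{-71330} = i \sqrt{71330}$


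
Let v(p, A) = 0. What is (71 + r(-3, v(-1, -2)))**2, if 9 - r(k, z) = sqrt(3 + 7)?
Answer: (80 - sqrt(10))**2 ≈ 5904.0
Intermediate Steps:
r(k, z) = 9 - sqrt(10) (r(k, z) = 9 - sqrt(3 + 7) = 9 - sqrt(10))
(71 + r(-3, v(-1, -2)))**2 = (71 + (9 - sqrt(10)))**2 = (80 - sqrt(10))**2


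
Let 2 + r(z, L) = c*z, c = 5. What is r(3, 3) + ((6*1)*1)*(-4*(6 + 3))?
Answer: -203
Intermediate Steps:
r(z, L) = -2 + 5*z
r(3, 3) + ((6*1)*1)*(-4*(6 + 3)) = (-2 + 5*3) + ((6*1)*1)*(-4*(6 + 3)) = (-2 + 15) + (6*1)*(-4*9) = 13 + 6*(-36) = 13 - 216 = -203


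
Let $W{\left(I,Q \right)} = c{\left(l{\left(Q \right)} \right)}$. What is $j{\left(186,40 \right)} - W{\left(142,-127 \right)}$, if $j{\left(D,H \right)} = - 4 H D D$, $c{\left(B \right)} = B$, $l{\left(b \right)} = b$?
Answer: $-5535233$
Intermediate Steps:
$W{\left(I,Q \right)} = Q$
$j{\left(D,H \right)} = - 4 H D^{2}$
$j{\left(186,40 \right)} - W{\left(142,-127 \right)} = \left(-4\right) 40 \cdot 186^{2} - -127 = \left(-4\right) 40 \cdot 34596 + 127 = -5535360 + 127 = -5535233$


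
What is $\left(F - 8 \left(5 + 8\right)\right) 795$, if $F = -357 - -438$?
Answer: $-18285$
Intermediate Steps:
$F = 81$ ($F = -357 + 438 = 81$)
$\left(F - 8 \left(5 + 8\right)\right) 795 = \left(81 - 8 \left(5 + 8\right)\right) 795 = \left(81 - 104\right) 795 = \left(-23\right) 795 = -18285$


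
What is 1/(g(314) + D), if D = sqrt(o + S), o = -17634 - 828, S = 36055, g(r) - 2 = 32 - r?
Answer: -280/60807 - sqrt(17593)/60807 ≈ -0.0067860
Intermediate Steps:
g(r) = 34 - r (g(r) = 2 + (32 - r) = 34 - r)
o = -18462
D = sqrt(17593) (D = sqrt(-18462 + 36055) = sqrt(17593) ≈ 132.64)
1/(g(314) + D) = 1/((34 - 1*314) + sqrt(17593)) = 1/((34 - 314) + sqrt(17593)) = 1/(-280 + sqrt(17593))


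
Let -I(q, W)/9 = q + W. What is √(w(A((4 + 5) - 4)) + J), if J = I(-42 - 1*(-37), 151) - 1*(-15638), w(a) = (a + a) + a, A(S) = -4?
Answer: 2*√3578 ≈ 119.63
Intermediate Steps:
I(q, W) = -9*W - 9*q (I(q, W) = -9*(q + W) = -9*(W + q) = -9*W - 9*q)
w(a) = 3*a (w(a) = 2*a + a = 3*a)
J = 14324 (J = (-9*151 - 9*(-42 - 1*(-37))) - 1*(-15638) = (-1359 - 9*(-42 + 37)) + 15638 = (-1359 - 9*(-5)) + 15638 = (-1359 + 45) + 15638 = -1314 + 15638 = 14324)
√(w(A((4 + 5) - 4)) + J) = √(3*(-4) + 14324) = √(-12 + 14324) = √14312 = 2*√3578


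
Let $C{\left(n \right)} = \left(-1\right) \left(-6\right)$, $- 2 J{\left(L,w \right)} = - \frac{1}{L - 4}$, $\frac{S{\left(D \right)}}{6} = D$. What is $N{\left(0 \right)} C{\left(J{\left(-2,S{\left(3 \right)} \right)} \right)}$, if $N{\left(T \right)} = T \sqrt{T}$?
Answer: $0$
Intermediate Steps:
$S{\left(D \right)} = 6 D$
$J{\left(L,w \right)} = \frac{1}{2 \left(-4 + L\right)}$ ($J{\left(L,w \right)} = - \frac{\left(-1\right) \frac{1}{L - 4}}{2} = - \frac{\left(-1\right) \frac{1}{-4 + L}}{2} = \frac{1}{2 \left(-4 + L\right)}$)
$N{\left(T \right)} = T^{\frac{3}{2}}$
$C{\left(n \right)} = 6$
$N{\left(0 \right)} C{\left(J{\left(-2,S{\left(3 \right)} \right)} \right)} = 0^{\frac{3}{2}} \cdot 6 = 0 \cdot 6 = 0$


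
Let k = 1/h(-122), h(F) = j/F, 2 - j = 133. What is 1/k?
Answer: 131/122 ≈ 1.0738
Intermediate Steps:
j = -131 (j = 2 - 1*133 = 2 - 133 = -131)
h(F) = -131/F
k = 122/131 (k = 1/(-131/(-122)) = 1/(-131*(-1/122)) = 1/(131/122) = 122/131 ≈ 0.93130)
1/k = 1/(122/131) = 131/122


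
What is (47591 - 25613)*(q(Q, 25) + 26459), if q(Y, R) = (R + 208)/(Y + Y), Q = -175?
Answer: 101762722413/175 ≈ 5.8150e+8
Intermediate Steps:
q(Y, R) = (208 + R)/(2*Y) (q(Y, R) = (208 + R)/((2*Y)) = (208 + R)*(1/(2*Y)) = (208 + R)/(2*Y))
(47591 - 25613)*(q(Q, 25) + 26459) = (47591 - 25613)*((½)*(208 + 25)/(-175) + 26459) = 21978*((½)*(-1/175)*233 + 26459) = 21978*(-233/350 + 26459) = 21978*(9260417/350) = 101762722413/175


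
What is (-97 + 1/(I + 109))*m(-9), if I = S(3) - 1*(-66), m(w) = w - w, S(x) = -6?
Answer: 0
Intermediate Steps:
m(w) = 0
I = 60 (I = -6 - 1*(-66) = -6 + 66 = 60)
(-97 + 1/(I + 109))*m(-9) = (-97 + 1/(60 + 109))*0 = (-97 + 1/169)*0 = -16392/169*0 = 0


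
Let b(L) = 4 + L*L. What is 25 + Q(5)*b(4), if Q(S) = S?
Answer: 125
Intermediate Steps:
b(L) = 4 + L²
25 + Q(5)*b(4) = 25 + 5*(4 + 4²) = 25 + 5*(4 + 16) = 25 + 5*20 = 25 + 100 = 125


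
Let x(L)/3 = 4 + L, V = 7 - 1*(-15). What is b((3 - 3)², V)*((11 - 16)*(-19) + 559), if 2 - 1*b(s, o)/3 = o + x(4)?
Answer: -86328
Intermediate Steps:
V = 22 (V = 7 + 15 = 22)
x(L) = 12 + 3*L (x(L) = 3*(4 + L) = 12 + 3*L)
b(s, o) = -66 - 3*o (b(s, o) = 6 - 3*(o + (12 + 3*4)) = 6 - 3*(o + (12 + 12)) = 6 - 3*(o + 24) = 6 - 3*(24 + o) = 6 + (-72 - 3*o) = -66 - 3*o)
b((3 - 3)², V)*((11 - 16)*(-19) + 559) = (-66 - 3*22)*((11 - 16)*(-19) + 559) = (-66 - 66)*(-5*(-19) + 559) = -132*(95 + 559) = -132*654 = -86328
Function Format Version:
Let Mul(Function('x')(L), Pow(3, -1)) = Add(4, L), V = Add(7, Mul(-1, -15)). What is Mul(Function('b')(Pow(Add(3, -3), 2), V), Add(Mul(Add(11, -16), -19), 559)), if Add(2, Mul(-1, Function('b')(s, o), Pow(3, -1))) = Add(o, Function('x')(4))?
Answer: -86328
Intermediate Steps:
V = 22 (V = Add(7, 15) = 22)
Function('x')(L) = Add(12, Mul(3, L)) (Function('x')(L) = Mul(3, Add(4, L)) = Add(12, Mul(3, L)))
Function('b')(s, o) = Add(-66, Mul(-3, o)) (Function('b')(s, o) = Add(6, Mul(-3, Add(o, Add(12, Mul(3, 4))))) = Add(6, Mul(-3, Add(o, Add(12, 12)))) = Add(6, Mul(-3, Add(o, 24))) = Add(6, Mul(-3, Add(24, o))) = Add(6, Add(-72, Mul(-3, o))) = Add(-66, Mul(-3, o)))
Mul(Function('b')(Pow(Add(3, -3), 2), V), Add(Mul(Add(11, -16), -19), 559)) = Mul(Add(-66, Mul(-3, 22)), Add(Mul(Add(11, -16), -19), 559)) = Mul(Add(-66, -66), Add(Mul(-5, -19), 559)) = Mul(-132, Add(95, 559)) = Mul(-132, 654) = -86328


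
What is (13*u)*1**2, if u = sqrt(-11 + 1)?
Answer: 13*I*sqrt(10) ≈ 41.11*I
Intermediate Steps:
u = I*sqrt(10) (u = sqrt(-10) = I*sqrt(10) ≈ 3.1623*I)
(13*u)*1**2 = (13*(I*sqrt(10)))*1**2 = (13*I*sqrt(10))*1 = 13*I*sqrt(10)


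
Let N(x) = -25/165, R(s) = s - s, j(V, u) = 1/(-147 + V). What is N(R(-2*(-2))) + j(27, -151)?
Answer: -211/1320 ≈ -0.15985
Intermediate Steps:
R(s) = 0
N(x) = -5/33 (N(x) = -25*1/165 = -5/33)
N(R(-2*(-2))) + j(27, -151) = -5/33 + 1/(-147 + 27) = -5/33 + 1/(-120) = -5/33 - 1/120 = -211/1320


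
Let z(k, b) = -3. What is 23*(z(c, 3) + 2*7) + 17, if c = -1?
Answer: 270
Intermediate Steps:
23*(z(c, 3) + 2*7) + 17 = 23*(-3 + 2*7) + 17 = 23*(-3 + 14) + 17 = 23*11 + 17 = 253 + 17 = 270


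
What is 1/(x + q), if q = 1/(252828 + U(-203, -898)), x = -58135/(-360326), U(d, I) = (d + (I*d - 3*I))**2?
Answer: 12303601173271278/1985063121556481 ≈ 6.1981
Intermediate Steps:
U(d, I) = (d - 3*I + I*d)**2 (U(d, I) = (d + (-3*I + I*d))**2 = (d - 3*I + I*d)**2)
x = 58135/360326 (x = -58135*(-1/360326) = 58135/360326 ≈ 0.16134)
q = 1/34145749053 (q = 1/(252828 + (-203 - 3*(-898) - 898*(-203))**2) = 1/(252828 + (-203 + 2694 + 182294)**2) = 1/(252828 + 184785**2) = 1/(252828 + 34145496225) = 1/34145749053 ≈ 2.9286e-11)
1/(x + q) = 1/(58135/360326 + 1/34145749053) = 1/(1985063121556481/12303601173271278) = 12303601173271278/1985063121556481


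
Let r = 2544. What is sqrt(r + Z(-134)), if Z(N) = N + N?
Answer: 2*sqrt(569) ≈ 47.707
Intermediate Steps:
Z(N) = 2*N
sqrt(r + Z(-134)) = sqrt(2544 + 2*(-134)) = sqrt(2544 - 268) = sqrt(2276) = 2*sqrt(569)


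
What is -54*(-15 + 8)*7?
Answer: 2646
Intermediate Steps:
-54*(-15 + 8)*7 = -54*(-7)*7 = 378*7 = 2646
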